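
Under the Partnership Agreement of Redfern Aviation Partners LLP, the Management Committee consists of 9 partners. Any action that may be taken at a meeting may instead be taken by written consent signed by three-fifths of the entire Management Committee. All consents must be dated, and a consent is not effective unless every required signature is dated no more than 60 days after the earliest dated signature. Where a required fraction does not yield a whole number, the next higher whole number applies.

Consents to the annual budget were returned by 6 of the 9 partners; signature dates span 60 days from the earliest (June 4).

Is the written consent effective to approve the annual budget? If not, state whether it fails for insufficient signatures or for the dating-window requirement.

Signatures required: three-fifths of 9 — 3/5 of 9 = 5.40, rounded up to 6, so 6 needed; 6 signed. Sufficient.
Dating window: the latest signature is 60 days after the earliest; the limit is 60 days. Within the window.

Effective — both the signature and dating-window requirements are satisfied.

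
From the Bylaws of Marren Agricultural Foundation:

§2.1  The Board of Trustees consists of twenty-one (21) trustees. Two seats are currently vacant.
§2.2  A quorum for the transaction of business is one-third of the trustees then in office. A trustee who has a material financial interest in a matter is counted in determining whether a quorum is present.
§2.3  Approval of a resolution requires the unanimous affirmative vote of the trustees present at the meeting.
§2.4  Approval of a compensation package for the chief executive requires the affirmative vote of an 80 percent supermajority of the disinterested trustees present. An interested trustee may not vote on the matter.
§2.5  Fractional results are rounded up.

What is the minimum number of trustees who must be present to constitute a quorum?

7

1/3 of 19 = 6.33, rounded up to 7.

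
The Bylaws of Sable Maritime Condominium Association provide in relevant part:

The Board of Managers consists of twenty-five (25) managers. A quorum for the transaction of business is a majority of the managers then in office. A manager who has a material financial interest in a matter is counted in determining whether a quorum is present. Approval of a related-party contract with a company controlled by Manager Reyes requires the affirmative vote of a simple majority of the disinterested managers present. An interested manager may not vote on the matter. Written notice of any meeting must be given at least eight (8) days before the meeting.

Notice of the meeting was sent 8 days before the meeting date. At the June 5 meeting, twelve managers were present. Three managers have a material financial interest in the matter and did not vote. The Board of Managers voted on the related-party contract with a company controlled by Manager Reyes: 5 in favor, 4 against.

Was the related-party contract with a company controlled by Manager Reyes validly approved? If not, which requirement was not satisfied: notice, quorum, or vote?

Invalid — quorum requirement not satisfied.

Notice: 8 days given; 8 required (8 ≥ 8). Satisfied.
Quorum: 12 present (interested managers count toward quorum); quorum is 13. Not satisfied.
Vote: the related-party contract with a company controlled by Manager Reyes requires a majority of the disinterested managers present (12 − 3 = 9). A majority of 9 is 5, so 5 affirmative votes are needed; 5 voted in favor. Satisfied. (Moot — without a quorum no business can be validly transacted.)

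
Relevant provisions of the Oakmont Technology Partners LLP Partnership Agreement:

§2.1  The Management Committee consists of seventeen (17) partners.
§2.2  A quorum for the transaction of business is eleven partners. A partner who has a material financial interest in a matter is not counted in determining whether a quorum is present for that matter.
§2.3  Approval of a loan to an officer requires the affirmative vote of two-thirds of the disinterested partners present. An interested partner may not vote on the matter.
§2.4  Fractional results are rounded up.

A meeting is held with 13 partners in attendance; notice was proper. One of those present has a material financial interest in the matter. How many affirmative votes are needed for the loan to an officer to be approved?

8

The loan to an officer requires two-thirds of the disinterested partners present (13 − 1 = 12).
2/3 of 12 = 8.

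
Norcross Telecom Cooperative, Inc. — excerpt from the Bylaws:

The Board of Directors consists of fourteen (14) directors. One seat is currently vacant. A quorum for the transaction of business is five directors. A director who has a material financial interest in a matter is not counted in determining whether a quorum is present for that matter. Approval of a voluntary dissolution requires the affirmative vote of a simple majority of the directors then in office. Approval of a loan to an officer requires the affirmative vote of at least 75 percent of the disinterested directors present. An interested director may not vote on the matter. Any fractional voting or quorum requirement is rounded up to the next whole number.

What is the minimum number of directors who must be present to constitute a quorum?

5

The quorum is fixed at 5.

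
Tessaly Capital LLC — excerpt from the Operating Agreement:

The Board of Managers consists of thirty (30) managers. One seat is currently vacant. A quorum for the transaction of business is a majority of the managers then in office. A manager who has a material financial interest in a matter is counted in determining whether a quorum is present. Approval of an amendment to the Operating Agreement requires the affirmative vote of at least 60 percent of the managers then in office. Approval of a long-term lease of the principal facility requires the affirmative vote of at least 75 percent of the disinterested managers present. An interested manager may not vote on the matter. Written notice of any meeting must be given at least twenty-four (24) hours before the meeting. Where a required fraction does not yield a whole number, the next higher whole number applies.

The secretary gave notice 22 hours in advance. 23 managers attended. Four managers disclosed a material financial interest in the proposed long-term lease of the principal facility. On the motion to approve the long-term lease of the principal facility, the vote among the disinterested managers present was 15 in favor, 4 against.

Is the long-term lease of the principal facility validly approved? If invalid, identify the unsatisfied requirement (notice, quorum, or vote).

Invalid — notice requirement not satisfied.

Notice: 22 hours given; 24 required (22 < 24). Not satisfied.
Quorum: 23 present (interested managers count toward quorum); quorum is 15. Satisfied.
Vote: the long-term lease of the principal facility requires three-fourths of the disinterested managers present (23 − 4 = 19). 3/4 of 19 = 14.25, rounded up to 15, so 15 affirmative votes are needed; 15 voted in favor. Satisfied.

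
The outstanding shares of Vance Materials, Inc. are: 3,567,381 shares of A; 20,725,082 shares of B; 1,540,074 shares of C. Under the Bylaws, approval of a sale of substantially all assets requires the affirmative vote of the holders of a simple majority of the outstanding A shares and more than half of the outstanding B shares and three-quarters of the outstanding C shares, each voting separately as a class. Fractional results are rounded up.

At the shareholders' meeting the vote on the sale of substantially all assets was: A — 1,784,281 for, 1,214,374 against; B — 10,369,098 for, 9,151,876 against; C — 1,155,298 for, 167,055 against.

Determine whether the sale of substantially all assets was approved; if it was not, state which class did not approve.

Approved — every class gave the required vote.

A: a majority of 3567381 is 1783691; 1,783,691 required, 1,784,281 in favor — approved.
B: a majority of 20725082 is 10362542; 10,362,542 required, 10,369,098 in favor — approved.
C: 3/4 of 1540074 = 1155055.50, rounded up to 1155056; 1,155,056 required, 1,155,298 in favor — approved.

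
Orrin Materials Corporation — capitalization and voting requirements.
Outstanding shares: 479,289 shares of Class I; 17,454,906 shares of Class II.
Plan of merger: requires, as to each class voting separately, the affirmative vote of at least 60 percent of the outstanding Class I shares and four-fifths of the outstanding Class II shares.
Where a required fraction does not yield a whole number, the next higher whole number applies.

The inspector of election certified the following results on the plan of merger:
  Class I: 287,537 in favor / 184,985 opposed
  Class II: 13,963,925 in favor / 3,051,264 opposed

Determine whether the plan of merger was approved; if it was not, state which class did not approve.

Not approved — the Class I shares did not give the required vote.

Class I: 3/5 of 479289 = 287573.40, rounded up to 287574; 287,574 required, 287,537 in favor — not approved.
Class II: 4/5 of 17454906 = 13963924.80, rounded up to 13963925; 13,963,925 required, 13,963,925 in favor — approved.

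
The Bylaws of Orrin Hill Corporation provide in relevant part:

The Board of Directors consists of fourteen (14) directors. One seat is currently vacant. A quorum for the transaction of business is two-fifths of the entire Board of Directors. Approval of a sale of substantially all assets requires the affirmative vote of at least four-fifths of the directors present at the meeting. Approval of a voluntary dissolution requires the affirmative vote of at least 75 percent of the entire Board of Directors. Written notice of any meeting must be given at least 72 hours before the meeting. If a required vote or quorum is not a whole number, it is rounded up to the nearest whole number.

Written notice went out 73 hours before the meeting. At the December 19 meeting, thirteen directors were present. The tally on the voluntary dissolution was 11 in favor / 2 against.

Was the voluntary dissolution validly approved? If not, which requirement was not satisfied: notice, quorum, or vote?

Valid — all requirements satisfied.

Notice: 73 hours given; 72 required (73 ≥ 72). Satisfied.
Quorum: 13 present; quorum is 6. Satisfied.
Vote: the voluntary dissolution requires three-fourths of the entire Board of Directors (14). 3/4 of 14 = 10.50, rounded up to 11, so 11 affirmative votes are needed; 11 voted in favor. Satisfied.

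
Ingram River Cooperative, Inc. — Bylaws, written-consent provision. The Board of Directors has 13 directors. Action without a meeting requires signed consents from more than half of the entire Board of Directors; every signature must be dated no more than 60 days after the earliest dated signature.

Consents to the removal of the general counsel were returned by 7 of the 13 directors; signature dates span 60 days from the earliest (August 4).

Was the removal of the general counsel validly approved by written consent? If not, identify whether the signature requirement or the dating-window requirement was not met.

Signatures required: more than half of 13 — a majority of 13 is 7, so 7 needed; 7 signed. Sufficient.
Dating window: the latest signature is 60 days after the earliest; the limit is 60 days. Within the window.

Effective — both the signature and dating-window requirements are satisfied.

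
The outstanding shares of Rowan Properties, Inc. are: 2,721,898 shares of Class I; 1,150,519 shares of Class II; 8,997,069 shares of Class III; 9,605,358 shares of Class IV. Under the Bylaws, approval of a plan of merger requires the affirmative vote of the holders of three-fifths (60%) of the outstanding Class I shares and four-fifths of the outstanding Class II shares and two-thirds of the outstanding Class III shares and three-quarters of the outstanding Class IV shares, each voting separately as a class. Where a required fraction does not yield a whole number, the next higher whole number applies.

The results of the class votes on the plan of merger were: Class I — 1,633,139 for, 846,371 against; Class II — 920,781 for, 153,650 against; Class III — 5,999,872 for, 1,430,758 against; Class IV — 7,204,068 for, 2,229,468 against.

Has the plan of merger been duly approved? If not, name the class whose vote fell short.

Class I: 3/5 of 2721898 = 1633138.80, rounded up to 1633139; 1,633,139 required, 1,633,139 in favor — approved.
Class II: 4/5 of 1150519 = 920415.20, rounded up to 920416; 920,416 required, 920,781 in favor — approved.
Class III: 2/3 of 8997069 = 5998046; 5,998,046 required, 5,999,872 in favor — approved.
Class IV: 3/4 of 9605358 = 7204018.50, rounded up to 7204019; 7,204,019 required, 7,204,068 in favor — approved.

Approved — every class gave the required vote.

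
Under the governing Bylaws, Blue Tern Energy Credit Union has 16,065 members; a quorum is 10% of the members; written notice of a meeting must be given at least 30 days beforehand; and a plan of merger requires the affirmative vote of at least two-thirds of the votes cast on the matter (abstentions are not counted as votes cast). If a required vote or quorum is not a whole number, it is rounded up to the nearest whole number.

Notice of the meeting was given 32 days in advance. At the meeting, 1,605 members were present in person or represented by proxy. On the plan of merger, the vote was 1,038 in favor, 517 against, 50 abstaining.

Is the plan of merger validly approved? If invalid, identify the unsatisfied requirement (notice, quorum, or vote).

Invalid — quorum requirement not satisfied.

Notice: 32 days given; 30 required. Satisfied.
Quorum: 10% of 16,065 = 1,606.50, rounded up to 1,607; 1,605 present. Not satisfied.
Vote: requires two-thirds of the votes cast (1,605 − 50 abstaining = 1,555); 2/3 of 1555 = 1036.67, rounded up to 1037, so 1,037 needed; 1,038 in favor. Satisfied.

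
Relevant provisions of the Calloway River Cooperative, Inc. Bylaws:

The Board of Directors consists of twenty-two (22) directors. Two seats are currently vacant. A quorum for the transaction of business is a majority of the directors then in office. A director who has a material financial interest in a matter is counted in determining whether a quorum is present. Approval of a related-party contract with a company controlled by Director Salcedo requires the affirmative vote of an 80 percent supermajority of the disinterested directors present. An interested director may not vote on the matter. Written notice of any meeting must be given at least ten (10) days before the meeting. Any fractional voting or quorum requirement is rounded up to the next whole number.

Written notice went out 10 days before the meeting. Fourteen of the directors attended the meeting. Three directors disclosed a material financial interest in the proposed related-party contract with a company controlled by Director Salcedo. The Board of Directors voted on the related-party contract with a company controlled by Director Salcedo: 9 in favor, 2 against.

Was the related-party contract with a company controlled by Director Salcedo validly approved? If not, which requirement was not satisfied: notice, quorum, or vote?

Valid — all requirements satisfied.

Notice: 10 days given; 10 required (10 ≥ 10). Satisfied.
Quorum: 14 present (interested directors count toward quorum); quorum is 11. Satisfied.
Vote: the related-party contract with a company controlled by Director Salcedo requires four-fifths of the disinterested directors present (14 − 3 = 11). 4/5 of 11 = 8.80, rounded up to 9, so 9 affirmative votes are needed; 9 voted in favor. Satisfied.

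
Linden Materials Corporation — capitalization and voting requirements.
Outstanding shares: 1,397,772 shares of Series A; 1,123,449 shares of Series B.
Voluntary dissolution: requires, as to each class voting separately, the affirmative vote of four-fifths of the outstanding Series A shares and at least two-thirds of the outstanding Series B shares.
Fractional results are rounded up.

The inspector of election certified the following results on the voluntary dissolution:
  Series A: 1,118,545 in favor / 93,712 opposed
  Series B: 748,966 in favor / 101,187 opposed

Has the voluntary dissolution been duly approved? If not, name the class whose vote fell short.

Series A: 4/5 of 1397772 = 1118217.60, rounded up to 1118218; 1,118,218 required, 1,118,545 in favor — approved.
Series B: 2/3 of 1123449 = 748966; 748,966 required, 748,966 in favor — approved.

Approved — every class gave the required vote.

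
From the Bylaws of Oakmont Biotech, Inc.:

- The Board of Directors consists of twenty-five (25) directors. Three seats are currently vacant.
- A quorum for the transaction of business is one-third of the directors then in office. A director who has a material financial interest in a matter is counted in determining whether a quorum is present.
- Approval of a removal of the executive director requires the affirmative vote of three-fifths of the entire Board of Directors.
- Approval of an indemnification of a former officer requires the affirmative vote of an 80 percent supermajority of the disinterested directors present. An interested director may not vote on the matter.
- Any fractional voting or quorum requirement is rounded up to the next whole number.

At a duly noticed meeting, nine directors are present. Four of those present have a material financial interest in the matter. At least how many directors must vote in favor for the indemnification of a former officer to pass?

The indemnification of a former officer requires four-fifths of the disinterested directors present (9 − 4 = 5).
4/5 of 5 = 4.

4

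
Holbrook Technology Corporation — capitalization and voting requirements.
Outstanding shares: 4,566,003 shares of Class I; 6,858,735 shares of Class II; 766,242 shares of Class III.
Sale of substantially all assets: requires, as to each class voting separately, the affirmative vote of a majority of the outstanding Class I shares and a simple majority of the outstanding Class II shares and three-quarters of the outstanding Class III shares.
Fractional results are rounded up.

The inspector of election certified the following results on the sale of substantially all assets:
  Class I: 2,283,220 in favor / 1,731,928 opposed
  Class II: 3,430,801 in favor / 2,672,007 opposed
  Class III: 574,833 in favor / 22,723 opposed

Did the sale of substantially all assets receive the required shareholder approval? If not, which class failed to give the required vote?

Class I: a majority of 4566003 is 2283002; 2,283,002 required, 2,283,220 in favor — approved.
Class II: a majority of 6858735 is 3429368; 3,429,368 required, 3,430,801 in favor — approved.
Class III: 3/4 of 766242 = 574681.50, rounded up to 574682; 574,682 required, 574,833 in favor — approved.

Approved — every class gave the required vote.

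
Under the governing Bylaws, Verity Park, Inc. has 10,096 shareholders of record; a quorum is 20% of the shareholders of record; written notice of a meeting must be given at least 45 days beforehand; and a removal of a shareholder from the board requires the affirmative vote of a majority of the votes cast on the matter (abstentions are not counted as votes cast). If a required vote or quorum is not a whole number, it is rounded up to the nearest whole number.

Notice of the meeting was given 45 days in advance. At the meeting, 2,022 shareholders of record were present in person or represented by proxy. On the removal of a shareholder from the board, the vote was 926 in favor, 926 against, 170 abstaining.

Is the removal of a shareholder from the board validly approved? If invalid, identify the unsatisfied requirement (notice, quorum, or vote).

Invalid — vote requirement not satisfied.

Notice: 45 days given; 45 required. Satisfied.
Quorum: 20% of 10,096 = 2,019.20, rounded up to 2,020; 2,022 present. Satisfied.
Vote: requires a majority of the votes cast (2,022 − 170 abstaining = 1,852); a majority of 1852 is 927, so 927 needed; 926 in favor. Not satisfied.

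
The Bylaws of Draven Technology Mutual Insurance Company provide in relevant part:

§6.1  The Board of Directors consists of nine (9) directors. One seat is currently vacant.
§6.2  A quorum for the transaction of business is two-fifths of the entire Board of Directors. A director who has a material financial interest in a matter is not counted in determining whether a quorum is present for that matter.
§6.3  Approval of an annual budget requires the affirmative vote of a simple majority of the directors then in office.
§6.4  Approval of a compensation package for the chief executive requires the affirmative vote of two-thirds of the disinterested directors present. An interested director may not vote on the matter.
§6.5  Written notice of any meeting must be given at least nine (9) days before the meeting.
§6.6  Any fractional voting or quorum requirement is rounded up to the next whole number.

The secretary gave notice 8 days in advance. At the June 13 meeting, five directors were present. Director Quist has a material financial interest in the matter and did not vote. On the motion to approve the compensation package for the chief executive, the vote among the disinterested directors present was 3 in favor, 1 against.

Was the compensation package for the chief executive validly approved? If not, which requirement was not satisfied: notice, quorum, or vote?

Notice: 8 days given; 9 required (8 < 9). Not satisfied.
Quorum: 5 present, but the 1 interested director does not count, leaving 4. Quorum is 4. Satisfied.
Vote: the compensation package for the chief executive requires two-thirds of the disinterested directors present (5 − 1 = 4). 2/3 of 4 = 2.67, rounded up to 3, so 3 affirmative votes are needed; 3 voted in favor. Satisfied.

Invalid — notice requirement not satisfied.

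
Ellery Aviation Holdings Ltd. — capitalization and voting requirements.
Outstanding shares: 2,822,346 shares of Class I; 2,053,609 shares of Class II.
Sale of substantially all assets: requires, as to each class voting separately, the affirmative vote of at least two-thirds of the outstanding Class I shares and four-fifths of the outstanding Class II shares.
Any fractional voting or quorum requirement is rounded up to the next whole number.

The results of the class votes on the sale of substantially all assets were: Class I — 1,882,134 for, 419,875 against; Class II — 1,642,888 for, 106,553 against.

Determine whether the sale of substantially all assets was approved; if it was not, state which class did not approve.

Class I: 2/3 of 2822346 = 1881564; 1,881,564 required, 1,882,134 in favor — approved.
Class II: 4/5 of 2053609 = 1642887.20, rounded up to 1642888; 1,642,888 required, 1,642,888 in favor — approved.

Approved — every class gave the required vote.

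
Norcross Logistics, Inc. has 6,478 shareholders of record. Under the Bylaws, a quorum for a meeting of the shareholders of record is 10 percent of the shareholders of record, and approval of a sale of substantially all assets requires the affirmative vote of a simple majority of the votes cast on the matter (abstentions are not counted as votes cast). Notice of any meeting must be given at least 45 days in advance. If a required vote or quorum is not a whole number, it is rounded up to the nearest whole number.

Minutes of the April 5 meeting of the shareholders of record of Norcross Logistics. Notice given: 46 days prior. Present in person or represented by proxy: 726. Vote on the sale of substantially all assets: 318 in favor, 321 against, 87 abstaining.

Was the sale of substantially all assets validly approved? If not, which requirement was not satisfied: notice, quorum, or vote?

Invalid — vote requirement not satisfied.

Notice: 46 days given; 45 required. Satisfied.
Quorum: 10% of 6,478 = 647.80, rounded up to 648; 726 present. Satisfied.
Vote: requires a majority of the votes cast (726 − 87 abstaining = 639); a majority of 639 is 320, so 320 needed; 318 in favor. Not satisfied.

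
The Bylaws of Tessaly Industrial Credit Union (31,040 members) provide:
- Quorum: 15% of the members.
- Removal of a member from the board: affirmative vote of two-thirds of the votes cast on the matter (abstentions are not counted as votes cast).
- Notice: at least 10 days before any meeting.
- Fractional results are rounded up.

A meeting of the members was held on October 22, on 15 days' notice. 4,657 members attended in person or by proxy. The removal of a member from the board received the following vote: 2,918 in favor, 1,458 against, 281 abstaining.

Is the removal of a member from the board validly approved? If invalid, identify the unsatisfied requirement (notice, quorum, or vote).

Valid — all requirements satisfied.

Notice: 15 days given; 10 required. Satisfied.
Quorum: 15% of 31,040 = 4,656; 4,657 present. Satisfied.
Vote: requires two-thirds of the votes cast (4,657 − 281 abstaining = 4,376); 2/3 of 4376 = 2917.33, rounded up to 2918, so 2,918 needed; 2,918 in favor. Satisfied.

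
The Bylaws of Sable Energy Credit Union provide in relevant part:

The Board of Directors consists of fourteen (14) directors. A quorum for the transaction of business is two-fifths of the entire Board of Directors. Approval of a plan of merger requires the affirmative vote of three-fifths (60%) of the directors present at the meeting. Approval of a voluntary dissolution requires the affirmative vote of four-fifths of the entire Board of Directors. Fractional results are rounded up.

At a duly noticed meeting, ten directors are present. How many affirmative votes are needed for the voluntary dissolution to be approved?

12

The voluntary dissolution requires four-fifths of the entire Board of Directors (14).
4/5 of 14 = 11.20, rounded up to 12.
(Only 10 can vote, so the voluntary dissolution cannot pass at this meeting, but the required vote is still 12.)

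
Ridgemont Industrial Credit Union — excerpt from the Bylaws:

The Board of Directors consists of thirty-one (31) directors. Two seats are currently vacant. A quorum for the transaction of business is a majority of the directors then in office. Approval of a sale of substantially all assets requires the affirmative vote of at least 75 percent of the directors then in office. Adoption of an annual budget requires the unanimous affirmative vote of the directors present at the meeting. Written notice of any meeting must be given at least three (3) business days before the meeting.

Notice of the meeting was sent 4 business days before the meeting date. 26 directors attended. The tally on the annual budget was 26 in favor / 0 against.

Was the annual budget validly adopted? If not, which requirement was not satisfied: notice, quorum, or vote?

Valid — all requirements satisfied.

Notice: 4 business days given; 3 required (4 ≥ 3). Satisfied.
Quorum: 26 present; quorum is 15. Satisfied.
Vote: the annual budget requires the unanimous vote of the directors present (26). Unanimous means all 26, so 26 affirmative votes are needed; 26 voted in favor. Satisfied.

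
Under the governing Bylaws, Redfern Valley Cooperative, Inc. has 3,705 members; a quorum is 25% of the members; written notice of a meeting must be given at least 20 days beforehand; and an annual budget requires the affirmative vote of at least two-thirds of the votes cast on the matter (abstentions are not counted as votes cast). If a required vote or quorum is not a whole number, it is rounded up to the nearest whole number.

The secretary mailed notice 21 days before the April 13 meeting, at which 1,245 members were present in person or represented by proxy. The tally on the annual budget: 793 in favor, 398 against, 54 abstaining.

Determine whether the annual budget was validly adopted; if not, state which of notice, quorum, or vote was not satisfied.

Invalid — vote requirement not satisfied.

Notice: 21 days given; 20 required. Satisfied.
Quorum: 25% of 3,705 = 926.25, rounded up to 927; 1,245 present. Satisfied.
Vote: requires two-thirds of the votes cast (1,245 − 54 abstaining = 1,191); 2/3 of 1191 = 794, so 794 needed; 793 in favor. Not satisfied.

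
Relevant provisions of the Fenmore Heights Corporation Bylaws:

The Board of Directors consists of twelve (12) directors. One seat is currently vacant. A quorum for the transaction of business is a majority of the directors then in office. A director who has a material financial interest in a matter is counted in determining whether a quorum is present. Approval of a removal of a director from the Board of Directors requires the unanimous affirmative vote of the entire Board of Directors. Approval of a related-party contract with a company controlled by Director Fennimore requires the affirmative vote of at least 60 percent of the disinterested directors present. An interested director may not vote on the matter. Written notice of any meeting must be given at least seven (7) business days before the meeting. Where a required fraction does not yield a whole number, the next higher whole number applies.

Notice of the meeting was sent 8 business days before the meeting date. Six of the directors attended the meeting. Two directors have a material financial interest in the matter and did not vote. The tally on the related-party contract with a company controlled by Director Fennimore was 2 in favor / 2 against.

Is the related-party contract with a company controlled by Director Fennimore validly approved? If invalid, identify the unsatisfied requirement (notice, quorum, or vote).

Invalid — vote requirement not satisfied.

Notice: 8 business days given; 7 required (8 ≥ 7). Satisfied.
Quorum: 6 present (interested directors count toward quorum); quorum is 6. Satisfied.
Vote: the related-party contract with a company controlled by Director Fennimore requires three-fifths of the disinterested directors present (6 − 2 = 4). 3/5 of 4 = 2.40, rounded up to 3, so 3 affirmative votes are needed; 2 voted in favor. Not satisfied.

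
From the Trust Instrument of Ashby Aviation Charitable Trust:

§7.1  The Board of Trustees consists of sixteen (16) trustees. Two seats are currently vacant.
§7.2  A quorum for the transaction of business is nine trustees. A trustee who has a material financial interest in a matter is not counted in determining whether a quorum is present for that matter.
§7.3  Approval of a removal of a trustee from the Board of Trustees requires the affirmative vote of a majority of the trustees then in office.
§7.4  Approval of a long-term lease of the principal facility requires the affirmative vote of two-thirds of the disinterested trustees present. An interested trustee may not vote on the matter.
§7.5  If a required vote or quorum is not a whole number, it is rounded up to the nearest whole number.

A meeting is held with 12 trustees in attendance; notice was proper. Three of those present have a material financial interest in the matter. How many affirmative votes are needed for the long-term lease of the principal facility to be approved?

The long-term lease of the principal facility requires two-thirds of the disinterested trustees present (12 − 3 = 9).
2/3 of 9 = 6.

6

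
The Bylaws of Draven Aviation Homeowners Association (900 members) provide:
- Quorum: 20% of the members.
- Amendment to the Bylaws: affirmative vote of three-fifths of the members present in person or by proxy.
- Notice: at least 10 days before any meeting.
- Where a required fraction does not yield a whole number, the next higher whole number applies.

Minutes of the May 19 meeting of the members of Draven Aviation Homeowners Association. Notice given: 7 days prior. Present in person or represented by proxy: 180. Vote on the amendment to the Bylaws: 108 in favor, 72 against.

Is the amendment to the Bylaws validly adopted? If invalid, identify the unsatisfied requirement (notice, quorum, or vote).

Notice: 7 days given; 10 required. Not satisfied.
Quorum: 20% of 900 = 180; 180 present. Satisfied.
Vote: requires three-fifths of those present (180); 3/5 of 180 = 108, so 108 needed; 108 in favor. Satisfied.

Invalid — notice requirement not satisfied.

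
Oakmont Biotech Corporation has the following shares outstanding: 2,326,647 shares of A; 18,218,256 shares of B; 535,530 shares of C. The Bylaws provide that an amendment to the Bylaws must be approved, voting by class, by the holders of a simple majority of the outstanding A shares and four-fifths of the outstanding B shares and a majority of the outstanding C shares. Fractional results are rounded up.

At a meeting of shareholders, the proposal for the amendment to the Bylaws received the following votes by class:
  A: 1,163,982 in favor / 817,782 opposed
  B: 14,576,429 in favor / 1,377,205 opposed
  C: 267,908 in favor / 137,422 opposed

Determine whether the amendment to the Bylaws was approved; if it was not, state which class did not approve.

Approved — every class gave the required vote.

A: a majority of 2326647 is 1163324; 1,163,324 required, 1,163,982 in favor — approved.
B: 4/5 of 18218256 = 14574604.80, rounded up to 14574605; 14,574,605 required, 14,576,429 in favor — approved.
C: a majority of 535530 is 267766; 267,766 required, 267,908 in favor — approved.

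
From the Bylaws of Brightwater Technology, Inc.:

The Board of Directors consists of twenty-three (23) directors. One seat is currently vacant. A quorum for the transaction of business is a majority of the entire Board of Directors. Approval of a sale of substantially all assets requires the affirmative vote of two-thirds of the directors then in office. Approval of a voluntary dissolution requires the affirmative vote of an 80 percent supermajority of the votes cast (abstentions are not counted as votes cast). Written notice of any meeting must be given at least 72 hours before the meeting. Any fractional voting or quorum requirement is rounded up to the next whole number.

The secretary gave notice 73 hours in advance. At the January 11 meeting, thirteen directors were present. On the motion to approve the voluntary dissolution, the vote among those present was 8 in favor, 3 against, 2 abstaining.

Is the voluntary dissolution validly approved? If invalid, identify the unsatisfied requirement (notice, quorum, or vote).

Invalid — vote requirement not satisfied.

Notice: 73 hours given; 72 required (73 ≥ 72). Satisfied.
Quorum: 13 present; quorum is 12. Satisfied.
Vote: the voluntary dissolution requires four-fifths of the votes cast (13 present − 2 abstaining = 11). 4/5 of 11 = 8.80, rounded up to 9, so 9 affirmative votes are needed; 8 voted in favor. Not satisfied.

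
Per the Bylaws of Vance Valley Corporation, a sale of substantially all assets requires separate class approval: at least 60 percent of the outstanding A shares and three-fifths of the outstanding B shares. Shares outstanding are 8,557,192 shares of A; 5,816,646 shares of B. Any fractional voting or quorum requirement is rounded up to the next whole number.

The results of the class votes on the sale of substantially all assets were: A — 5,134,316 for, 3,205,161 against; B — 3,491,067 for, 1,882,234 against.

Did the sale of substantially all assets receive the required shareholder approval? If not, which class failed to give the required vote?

A: 3/5 of 8557192 = 5134315.20, rounded up to 5134316; 5,134,316 required, 5,134,316 in favor — approved.
B: 3/5 of 5816646 = 3489987.60, rounded up to 3489988; 3,489,988 required, 3,491,067 in favor — approved.

Approved — every class gave the required vote.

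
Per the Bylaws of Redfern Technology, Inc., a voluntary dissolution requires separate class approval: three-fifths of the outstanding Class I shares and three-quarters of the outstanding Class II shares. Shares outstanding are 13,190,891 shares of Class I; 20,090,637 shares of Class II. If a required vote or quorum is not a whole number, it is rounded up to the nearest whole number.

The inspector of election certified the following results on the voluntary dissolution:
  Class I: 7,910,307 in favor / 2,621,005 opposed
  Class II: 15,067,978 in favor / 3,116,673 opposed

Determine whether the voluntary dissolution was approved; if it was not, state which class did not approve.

Not approved — the Class I shares did not give the required vote.

Class I: 3/5 of 13190891 = 7914534.60, rounded up to 7914535; 7,914,535 required, 7,910,307 in favor — not approved.
Class II: 3/4 of 20090637 = 15067977.75, rounded up to 15067978; 15,067,978 required, 15,067,978 in favor — approved.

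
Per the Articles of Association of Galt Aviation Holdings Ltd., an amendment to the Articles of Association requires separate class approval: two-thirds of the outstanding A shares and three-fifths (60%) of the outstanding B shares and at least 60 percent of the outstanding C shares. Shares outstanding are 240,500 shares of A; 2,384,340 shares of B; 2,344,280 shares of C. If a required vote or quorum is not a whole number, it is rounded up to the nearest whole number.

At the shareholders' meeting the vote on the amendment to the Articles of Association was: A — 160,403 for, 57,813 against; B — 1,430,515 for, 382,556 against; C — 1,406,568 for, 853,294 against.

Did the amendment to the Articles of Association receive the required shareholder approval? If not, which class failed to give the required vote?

Not approved — the B shares did not give the required vote.

A: 2/3 of 240500 = 160333.33, rounded up to 160334; 160,334 required, 160,403 in favor — approved.
B: 3/5 of 2384340 = 1430604; 1,430,604 required, 1,430,515 in favor — not approved.
C: 3/5 of 2344280 = 1406568; 1,406,568 required, 1,406,568 in favor — approved.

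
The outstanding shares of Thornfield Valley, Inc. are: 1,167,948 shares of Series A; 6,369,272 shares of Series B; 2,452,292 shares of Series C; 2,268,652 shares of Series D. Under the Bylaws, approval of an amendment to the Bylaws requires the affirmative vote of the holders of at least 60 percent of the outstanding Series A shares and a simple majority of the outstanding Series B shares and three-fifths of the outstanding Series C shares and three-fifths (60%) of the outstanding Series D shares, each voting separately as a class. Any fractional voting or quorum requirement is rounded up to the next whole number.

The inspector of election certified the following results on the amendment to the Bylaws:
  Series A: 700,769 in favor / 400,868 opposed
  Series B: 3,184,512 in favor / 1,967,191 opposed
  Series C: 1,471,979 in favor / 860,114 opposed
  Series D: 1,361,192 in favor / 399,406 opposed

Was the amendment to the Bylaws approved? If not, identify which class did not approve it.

Not approved — the Series B shares did not give the required vote.

Series A: 3/5 of 1167948 = 700768.80, rounded up to 700769; 700,769 required, 700,769 in favor — approved.
Series B: a majority of 6369272 is 3184637; 3,184,637 required, 3,184,512 in favor — not approved.
Series C: 3/5 of 2452292 = 1471375.20, rounded up to 1471376; 1,471,376 required, 1,471,979 in favor — approved.
Series D: 3/5 of 2268652 = 1361191.20, rounded up to 1361192; 1,361,192 required, 1,361,192 in favor — approved.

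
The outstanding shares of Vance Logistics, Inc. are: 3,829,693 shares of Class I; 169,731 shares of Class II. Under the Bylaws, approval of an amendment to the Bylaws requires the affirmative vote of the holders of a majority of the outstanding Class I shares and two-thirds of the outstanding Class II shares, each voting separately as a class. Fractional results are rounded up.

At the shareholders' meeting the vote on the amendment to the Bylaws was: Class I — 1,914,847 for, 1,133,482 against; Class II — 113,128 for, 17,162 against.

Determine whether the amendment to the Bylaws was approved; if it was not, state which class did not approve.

Not approved — the Class II shares did not give the required vote.

Class I: a majority of 3829693 is 1914847; 1,914,847 required, 1,914,847 in favor — approved.
Class II: 2/3 of 169731 = 113154; 113,154 required, 113,128 in favor — not approved.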